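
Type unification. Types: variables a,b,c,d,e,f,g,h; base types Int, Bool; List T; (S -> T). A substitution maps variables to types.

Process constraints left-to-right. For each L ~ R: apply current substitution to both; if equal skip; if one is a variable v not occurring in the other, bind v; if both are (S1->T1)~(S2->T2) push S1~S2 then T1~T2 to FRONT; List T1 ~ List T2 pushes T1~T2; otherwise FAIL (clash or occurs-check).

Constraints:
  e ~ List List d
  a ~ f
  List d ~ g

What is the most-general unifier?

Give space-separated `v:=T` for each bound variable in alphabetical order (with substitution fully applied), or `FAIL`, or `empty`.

step 1: unify e ~ List List d  [subst: {-} | 2 pending]
  bind e := List List d
step 2: unify a ~ f  [subst: {e:=List List d} | 1 pending]
  bind a := f
step 3: unify List d ~ g  [subst: {e:=List List d, a:=f} | 0 pending]
  bind g := List d

Answer: a:=f e:=List List d g:=List d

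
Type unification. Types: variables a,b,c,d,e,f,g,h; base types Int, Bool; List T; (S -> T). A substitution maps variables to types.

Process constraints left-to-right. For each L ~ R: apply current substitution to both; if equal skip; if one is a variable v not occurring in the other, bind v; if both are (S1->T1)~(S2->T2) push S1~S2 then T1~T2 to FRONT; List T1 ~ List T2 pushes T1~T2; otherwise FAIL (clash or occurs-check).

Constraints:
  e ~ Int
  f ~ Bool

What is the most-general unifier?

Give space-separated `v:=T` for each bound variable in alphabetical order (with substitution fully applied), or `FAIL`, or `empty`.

Answer: e:=Int f:=Bool

Derivation:
step 1: unify e ~ Int  [subst: {-} | 1 pending]
  bind e := Int
step 2: unify f ~ Bool  [subst: {e:=Int} | 0 pending]
  bind f := Bool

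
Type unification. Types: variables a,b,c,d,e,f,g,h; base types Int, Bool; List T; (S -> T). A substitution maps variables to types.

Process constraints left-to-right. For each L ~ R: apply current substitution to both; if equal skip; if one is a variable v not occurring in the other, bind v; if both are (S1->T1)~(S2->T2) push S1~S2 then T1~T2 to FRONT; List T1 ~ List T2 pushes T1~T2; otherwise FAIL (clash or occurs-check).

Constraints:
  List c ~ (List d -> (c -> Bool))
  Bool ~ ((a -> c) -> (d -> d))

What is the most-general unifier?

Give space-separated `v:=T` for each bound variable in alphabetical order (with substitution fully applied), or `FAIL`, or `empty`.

step 1: unify List c ~ (List d -> (c -> Bool))  [subst: {-} | 1 pending]
  clash: List c vs (List d -> (c -> Bool))

Answer: FAIL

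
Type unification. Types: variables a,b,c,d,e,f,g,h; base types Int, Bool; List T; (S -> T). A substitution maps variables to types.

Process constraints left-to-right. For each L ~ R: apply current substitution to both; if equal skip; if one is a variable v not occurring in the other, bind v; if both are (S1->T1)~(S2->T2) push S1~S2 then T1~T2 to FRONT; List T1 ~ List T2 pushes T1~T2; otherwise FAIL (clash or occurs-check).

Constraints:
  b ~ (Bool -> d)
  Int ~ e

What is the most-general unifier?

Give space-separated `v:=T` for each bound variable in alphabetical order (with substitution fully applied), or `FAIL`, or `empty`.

Answer: b:=(Bool -> d) e:=Int

Derivation:
step 1: unify b ~ (Bool -> d)  [subst: {-} | 1 pending]
  bind b := (Bool -> d)
step 2: unify Int ~ e  [subst: {b:=(Bool -> d)} | 0 pending]
  bind e := Int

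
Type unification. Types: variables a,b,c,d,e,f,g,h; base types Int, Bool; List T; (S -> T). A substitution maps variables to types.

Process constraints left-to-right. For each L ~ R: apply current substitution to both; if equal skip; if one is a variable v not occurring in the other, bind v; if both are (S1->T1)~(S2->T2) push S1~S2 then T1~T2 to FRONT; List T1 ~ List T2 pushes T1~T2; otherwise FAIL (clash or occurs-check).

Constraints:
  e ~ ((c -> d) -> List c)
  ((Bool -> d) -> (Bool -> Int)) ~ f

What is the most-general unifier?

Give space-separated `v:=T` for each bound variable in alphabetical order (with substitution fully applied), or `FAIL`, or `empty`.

step 1: unify e ~ ((c -> d) -> List c)  [subst: {-} | 1 pending]
  bind e := ((c -> d) -> List c)
step 2: unify ((Bool -> d) -> (Bool -> Int)) ~ f  [subst: {e:=((c -> d) -> List c)} | 0 pending]
  bind f := ((Bool -> d) -> (Bool -> Int))

Answer: e:=((c -> d) -> List c) f:=((Bool -> d) -> (Bool -> Int))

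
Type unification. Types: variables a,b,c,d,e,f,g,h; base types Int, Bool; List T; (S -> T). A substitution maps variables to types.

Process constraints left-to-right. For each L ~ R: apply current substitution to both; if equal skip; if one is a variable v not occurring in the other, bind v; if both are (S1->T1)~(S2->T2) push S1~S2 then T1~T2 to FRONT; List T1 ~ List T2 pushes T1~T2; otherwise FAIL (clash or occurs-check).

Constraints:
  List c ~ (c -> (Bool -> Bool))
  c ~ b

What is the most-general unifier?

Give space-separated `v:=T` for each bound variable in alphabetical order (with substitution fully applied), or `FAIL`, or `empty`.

step 1: unify List c ~ (c -> (Bool -> Bool))  [subst: {-} | 1 pending]
  clash: List c vs (c -> (Bool -> Bool))

Answer: FAIL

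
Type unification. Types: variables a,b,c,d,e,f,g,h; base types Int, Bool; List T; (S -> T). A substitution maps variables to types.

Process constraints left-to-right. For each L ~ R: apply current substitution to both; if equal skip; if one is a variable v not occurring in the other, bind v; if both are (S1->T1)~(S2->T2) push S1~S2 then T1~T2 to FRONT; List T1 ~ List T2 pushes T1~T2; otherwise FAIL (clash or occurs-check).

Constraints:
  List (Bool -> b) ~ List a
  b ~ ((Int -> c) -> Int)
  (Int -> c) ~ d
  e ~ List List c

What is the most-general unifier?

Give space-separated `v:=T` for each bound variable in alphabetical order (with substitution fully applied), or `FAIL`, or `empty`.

step 1: unify List (Bool -> b) ~ List a  [subst: {-} | 3 pending]
  -> decompose List: push (Bool -> b)~a
step 2: unify (Bool -> b) ~ a  [subst: {-} | 3 pending]
  bind a := (Bool -> b)
step 3: unify b ~ ((Int -> c) -> Int)  [subst: {a:=(Bool -> b)} | 2 pending]
  bind b := ((Int -> c) -> Int)
step 4: unify (Int -> c) ~ d  [subst: {a:=(Bool -> b), b:=((Int -> c) -> Int)} | 1 pending]
  bind d := (Int -> c)
step 5: unify e ~ List List c  [subst: {a:=(Bool -> b), b:=((Int -> c) -> Int), d:=(Int -> c)} | 0 pending]
  bind e := List List c

Answer: a:=(Bool -> ((Int -> c) -> Int)) b:=((Int -> c) -> Int) d:=(Int -> c) e:=List List c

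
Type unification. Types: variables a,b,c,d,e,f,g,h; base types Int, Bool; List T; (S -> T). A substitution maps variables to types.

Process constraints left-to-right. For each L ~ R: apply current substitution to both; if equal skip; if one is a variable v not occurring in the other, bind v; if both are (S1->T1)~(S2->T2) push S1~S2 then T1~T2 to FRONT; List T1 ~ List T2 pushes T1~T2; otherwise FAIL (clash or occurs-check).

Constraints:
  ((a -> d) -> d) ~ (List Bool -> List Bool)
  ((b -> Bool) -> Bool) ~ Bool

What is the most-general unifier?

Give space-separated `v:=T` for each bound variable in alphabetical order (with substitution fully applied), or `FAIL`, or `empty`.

step 1: unify ((a -> d) -> d) ~ (List Bool -> List Bool)  [subst: {-} | 1 pending]
  -> decompose arrow: push (a -> d)~List Bool, d~List Bool
step 2: unify (a -> d) ~ List Bool  [subst: {-} | 2 pending]
  clash: (a -> d) vs List Bool

Answer: FAIL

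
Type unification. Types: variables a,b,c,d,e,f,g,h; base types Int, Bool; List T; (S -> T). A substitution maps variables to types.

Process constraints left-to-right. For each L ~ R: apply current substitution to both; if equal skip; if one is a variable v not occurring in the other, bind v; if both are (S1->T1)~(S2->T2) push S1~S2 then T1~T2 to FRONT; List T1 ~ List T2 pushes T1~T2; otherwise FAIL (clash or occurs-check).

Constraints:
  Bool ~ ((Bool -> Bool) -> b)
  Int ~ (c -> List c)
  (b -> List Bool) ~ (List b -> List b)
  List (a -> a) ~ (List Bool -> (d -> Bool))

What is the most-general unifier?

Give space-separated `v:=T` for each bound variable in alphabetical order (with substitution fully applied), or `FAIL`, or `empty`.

Answer: FAIL

Derivation:
step 1: unify Bool ~ ((Bool -> Bool) -> b)  [subst: {-} | 3 pending]
  clash: Bool vs ((Bool -> Bool) -> b)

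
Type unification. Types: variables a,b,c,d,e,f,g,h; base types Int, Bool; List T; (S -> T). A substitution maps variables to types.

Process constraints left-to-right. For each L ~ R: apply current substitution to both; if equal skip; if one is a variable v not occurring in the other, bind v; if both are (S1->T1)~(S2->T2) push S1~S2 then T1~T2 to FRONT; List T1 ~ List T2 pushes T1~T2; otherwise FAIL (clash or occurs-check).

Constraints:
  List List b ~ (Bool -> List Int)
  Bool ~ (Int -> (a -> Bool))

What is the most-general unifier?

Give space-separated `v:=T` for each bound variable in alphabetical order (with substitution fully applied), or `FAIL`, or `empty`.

Answer: FAIL

Derivation:
step 1: unify List List b ~ (Bool -> List Int)  [subst: {-} | 1 pending]
  clash: List List b vs (Bool -> List Int)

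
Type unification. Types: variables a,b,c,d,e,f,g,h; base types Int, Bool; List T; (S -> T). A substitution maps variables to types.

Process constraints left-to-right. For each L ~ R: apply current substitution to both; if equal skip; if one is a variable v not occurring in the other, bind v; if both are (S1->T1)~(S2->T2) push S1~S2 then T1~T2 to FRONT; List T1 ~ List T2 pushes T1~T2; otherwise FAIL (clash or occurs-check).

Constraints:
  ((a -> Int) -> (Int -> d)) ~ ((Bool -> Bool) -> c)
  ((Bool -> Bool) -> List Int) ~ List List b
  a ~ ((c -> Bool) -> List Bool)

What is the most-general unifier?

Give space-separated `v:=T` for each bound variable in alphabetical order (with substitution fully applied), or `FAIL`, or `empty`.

Answer: FAIL

Derivation:
step 1: unify ((a -> Int) -> (Int -> d)) ~ ((Bool -> Bool) -> c)  [subst: {-} | 2 pending]
  -> decompose arrow: push (a -> Int)~(Bool -> Bool), (Int -> d)~c
step 2: unify (a -> Int) ~ (Bool -> Bool)  [subst: {-} | 3 pending]
  -> decompose arrow: push a~Bool, Int~Bool
step 3: unify a ~ Bool  [subst: {-} | 4 pending]
  bind a := Bool
step 4: unify Int ~ Bool  [subst: {a:=Bool} | 3 pending]
  clash: Int vs Bool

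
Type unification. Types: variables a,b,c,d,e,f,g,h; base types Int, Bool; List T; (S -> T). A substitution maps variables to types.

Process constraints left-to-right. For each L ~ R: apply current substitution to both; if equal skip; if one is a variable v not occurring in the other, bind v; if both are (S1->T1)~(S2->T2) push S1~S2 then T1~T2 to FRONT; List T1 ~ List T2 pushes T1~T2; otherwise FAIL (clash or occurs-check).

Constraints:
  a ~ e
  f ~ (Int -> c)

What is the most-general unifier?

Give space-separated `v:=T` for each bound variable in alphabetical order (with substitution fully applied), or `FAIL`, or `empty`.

Answer: a:=e f:=(Int -> c)

Derivation:
step 1: unify a ~ e  [subst: {-} | 1 pending]
  bind a := e
step 2: unify f ~ (Int -> c)  [subst: {a:=e} | 0 pending]
  bind f := (Int -> c)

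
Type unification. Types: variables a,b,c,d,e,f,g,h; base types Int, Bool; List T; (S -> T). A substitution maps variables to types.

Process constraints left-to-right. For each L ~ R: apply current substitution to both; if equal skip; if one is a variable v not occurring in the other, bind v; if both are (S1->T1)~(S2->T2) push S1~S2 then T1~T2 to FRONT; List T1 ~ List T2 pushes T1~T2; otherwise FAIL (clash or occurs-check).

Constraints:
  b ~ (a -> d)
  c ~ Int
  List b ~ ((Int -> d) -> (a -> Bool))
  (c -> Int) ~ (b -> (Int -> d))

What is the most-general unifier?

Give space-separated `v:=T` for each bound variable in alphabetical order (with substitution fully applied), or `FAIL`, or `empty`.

Answer: FAIL

Derivation:
step 1: unify b ~ (a -> d)  [subst: {-} | 3 pending]
  bind b := (a -> d)
step 2: unify c ~ Int  [subst: {b:=(a -> d)} | 2 pending]
  bind c := Int
step 3: unify List (a -> d) ~ ((Int -> d) -> (a -> Bool))  [subst: {b:=(a -> d), c:=Int} | 1 pending]
  clash: List (a -> d) vs ((Int -> d) -> (a -> Bool))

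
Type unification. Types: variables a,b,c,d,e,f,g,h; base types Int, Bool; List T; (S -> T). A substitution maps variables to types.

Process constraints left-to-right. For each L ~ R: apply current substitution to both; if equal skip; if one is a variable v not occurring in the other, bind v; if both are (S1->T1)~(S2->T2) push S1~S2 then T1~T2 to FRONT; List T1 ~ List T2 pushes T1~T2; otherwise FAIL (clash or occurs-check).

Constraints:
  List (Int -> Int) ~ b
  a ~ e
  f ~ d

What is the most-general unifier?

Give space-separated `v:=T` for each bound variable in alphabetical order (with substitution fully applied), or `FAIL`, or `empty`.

Answer: a:=e b:=List (Int -> Int) f:=d

Derivation:
step 1: unify List (Int -> Int) ~ b  [subst: {-} | 2 pending]
  bind b := List (Int -> Int)
step 2: unify a ~ e  [subst: {b:=List (Int -> Int)} | 1 pending]
  bind a := e
step 3: unify f ~ d  [subst: {b:=List (Int -> Int), a:=e} | 0 pending]
  bind f := d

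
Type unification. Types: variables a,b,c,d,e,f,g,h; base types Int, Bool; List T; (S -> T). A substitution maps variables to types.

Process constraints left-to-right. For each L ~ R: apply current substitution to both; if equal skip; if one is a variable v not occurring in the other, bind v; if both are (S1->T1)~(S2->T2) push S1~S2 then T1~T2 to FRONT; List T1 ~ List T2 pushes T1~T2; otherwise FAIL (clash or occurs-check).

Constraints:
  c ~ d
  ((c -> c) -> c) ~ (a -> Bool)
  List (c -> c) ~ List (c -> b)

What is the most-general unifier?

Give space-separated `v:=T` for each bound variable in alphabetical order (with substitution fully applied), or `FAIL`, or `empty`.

step 1: unify c ~ d  [subst: {-} | 2 pending]
  bind c := d
step 2: unify ((d -> d) -> d) ~ (a -> Bool)  [subst: {c:=d} | 1 pending]
  -> decompose arrow: push (d -> d)~a, d~Bool
step 3: unify (d -> d) ~ a  [subst: {c:=d} | 2 pending]
  bind a := (d -> d)
step 4: unify d ~ Bool  [subst: {c:=d, a:=(d -> d)} | 1 pending]
  bind d := Bool
step 5: unify List (Bool -> Bool) ~ List (Bool -> b)  [subst: {c:=d, a:=(d -> d), d:=Bool} | 0 pending]
  -> decompose List: push (Bool -> Bool)~(Bool -> b)
step 6: unify (Bool -> Bool) ~ (Bool -> b)  [subst: {c:=d, a:=(d -> d), d:=Bool} | 0 pending]
  -> decompose arrow: push Bool~Bool, Bool~b
step 7: unify Bool ~ Bool  [subst: {c:=d, a:=(d -> d), d:=Bool} | 1 pending]
  -> identical, skip
step 8: unify Bool ~ b  [subst: {c:=d, a:=(d -> d), d:=Bool} | 0 pending]
  bind b := Bool

Answer: a:=(Bool -> Bool) b:=Bool c:=Bool d:=Bool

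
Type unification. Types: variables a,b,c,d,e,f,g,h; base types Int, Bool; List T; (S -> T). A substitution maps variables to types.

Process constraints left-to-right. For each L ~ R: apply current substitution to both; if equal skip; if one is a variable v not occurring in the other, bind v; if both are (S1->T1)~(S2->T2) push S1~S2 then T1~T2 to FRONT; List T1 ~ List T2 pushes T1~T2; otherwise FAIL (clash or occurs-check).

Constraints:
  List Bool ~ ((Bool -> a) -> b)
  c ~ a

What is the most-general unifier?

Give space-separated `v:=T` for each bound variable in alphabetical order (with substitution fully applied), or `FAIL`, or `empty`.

Answer: FAIL

Derivation:
step 1: unify List Bool ~ ((Bool -> a) -> b)  [subst: {-} | 1 pending]
  clash: List Bool vs ((Bool -> a) -> b)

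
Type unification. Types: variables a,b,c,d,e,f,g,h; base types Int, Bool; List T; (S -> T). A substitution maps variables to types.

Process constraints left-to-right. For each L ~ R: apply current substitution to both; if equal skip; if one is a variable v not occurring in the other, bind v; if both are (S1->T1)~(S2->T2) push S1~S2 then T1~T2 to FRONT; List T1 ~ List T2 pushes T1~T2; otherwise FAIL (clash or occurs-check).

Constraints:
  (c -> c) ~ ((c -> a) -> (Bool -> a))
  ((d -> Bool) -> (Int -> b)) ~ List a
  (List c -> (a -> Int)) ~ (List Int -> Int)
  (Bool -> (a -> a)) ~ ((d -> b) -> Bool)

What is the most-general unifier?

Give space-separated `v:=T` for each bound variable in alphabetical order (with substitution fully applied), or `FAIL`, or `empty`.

step 1: unify (c -> c) ~ ((c -> a) -> (Bool -> a))  [subst: {-} | 3 pending]
  -> decompose arrow: push c~(c -> a), c~(Bool -> a)
step 2: unify c ~ (c -> a)  [subst: {-} | 4 pending]
  occurs-check fail: c in (c -> a)

Answer: FAIL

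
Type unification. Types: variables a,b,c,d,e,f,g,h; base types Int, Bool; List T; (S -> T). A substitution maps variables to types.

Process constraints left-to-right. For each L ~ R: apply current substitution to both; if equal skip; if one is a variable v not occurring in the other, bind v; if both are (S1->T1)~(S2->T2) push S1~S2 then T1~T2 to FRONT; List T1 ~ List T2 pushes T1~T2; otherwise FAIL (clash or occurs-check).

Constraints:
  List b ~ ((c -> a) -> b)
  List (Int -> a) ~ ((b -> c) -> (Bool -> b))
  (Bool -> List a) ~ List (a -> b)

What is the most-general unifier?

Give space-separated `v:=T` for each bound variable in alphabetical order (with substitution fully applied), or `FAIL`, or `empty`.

Answer: FAIL

Derivation:
step 1: unify List b ~ ((c -> a) -> b)  [subst: {-} | 2 pending]
  clash: List b vs ((c -> a) -> b)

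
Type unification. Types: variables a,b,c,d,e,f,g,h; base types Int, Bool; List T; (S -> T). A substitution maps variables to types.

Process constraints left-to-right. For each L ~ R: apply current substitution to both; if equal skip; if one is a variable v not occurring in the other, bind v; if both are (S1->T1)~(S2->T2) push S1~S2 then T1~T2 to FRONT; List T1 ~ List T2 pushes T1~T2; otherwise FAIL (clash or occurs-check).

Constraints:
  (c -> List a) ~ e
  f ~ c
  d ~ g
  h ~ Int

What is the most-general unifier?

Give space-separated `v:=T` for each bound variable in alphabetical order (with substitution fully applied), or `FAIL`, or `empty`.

Answer: d:=g e:=(c -> List a) f:=c h:=Int

Derivation:
step 1: unify (c -> List a) ~ e  [subst: {-} | 3 pending]
  bind e := (c -> List a)
step 2: unify f ~ c  [subst: {e:=(c -> List a)} | 2 pending]
  bind f := c
step 3: unify d ~ g  [subst: {e:=(c -> List a), f:=c} | 1 pending]
  bind d := g
step 4: unify h ~ Int  [subst: {e:=(c -> List a), f:=c, d:=g} | 0 pending]
  bind h := Int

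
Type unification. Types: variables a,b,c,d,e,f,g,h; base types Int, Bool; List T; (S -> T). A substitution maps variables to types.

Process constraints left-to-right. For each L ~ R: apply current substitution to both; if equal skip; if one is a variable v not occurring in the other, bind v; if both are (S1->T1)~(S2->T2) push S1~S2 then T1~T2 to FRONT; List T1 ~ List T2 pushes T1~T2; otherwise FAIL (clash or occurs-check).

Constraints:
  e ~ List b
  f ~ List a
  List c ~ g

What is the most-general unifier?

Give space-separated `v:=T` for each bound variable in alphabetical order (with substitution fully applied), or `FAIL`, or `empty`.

Answer: e:=List b f:=List a g:=List c

Derivation:
step 1: unify e ~ List b  [subst: {-} | 2 pending]
  bind e := List b
step 2: unify f ~ List a  [subst: {e:=List b} | 1 pending]
  bind f := List a
step 3: unify List c ~ g  [subst: {e:=List b, f:=List a} | 0 pending]
  bind g := List c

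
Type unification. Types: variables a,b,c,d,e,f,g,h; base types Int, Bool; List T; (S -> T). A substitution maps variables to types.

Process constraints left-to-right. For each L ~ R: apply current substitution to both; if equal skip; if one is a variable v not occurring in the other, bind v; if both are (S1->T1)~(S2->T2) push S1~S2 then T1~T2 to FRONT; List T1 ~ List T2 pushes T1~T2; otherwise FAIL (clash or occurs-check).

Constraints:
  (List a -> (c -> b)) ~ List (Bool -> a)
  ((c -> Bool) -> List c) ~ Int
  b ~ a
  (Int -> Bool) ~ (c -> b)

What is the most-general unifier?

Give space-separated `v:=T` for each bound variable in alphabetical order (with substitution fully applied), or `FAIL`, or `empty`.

step 1: unify (List a -> (c -> b)) ~ List (Bool -> a)  [subst: {-} | 3 pending]
  clash: (List a -> (c -> b)) vs List (Bool -> a)

Answer: FAIL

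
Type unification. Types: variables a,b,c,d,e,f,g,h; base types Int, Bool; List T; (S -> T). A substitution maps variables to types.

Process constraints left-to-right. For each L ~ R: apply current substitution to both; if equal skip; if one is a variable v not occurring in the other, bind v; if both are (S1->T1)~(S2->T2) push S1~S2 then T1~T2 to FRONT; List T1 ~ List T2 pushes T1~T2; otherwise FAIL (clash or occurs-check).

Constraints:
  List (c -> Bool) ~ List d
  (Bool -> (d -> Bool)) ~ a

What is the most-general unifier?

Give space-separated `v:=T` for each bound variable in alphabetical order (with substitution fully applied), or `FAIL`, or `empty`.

Answer: a:=(Bool -> ((c -> Bool) -> Bool)) d:=(c -> Bool)

Derivation:
step 1: unify List (c -> Bool) ~ List d  [subst: {-} | 1 pending]
  -> decompose List: push (c -> Bool)~d
step 2: unify (c -> Bool) ~ d  [subst: {-} | 1 pending]
  bind d := (c -> Bool)
step 3: unify (Bool -> ((c -> Bool) -> Bool)) ~ a  [subst: {d:=(c -> Bool)} | 0 pending]
  bind a := (Bool -> ((c -> Bool) -> Bool))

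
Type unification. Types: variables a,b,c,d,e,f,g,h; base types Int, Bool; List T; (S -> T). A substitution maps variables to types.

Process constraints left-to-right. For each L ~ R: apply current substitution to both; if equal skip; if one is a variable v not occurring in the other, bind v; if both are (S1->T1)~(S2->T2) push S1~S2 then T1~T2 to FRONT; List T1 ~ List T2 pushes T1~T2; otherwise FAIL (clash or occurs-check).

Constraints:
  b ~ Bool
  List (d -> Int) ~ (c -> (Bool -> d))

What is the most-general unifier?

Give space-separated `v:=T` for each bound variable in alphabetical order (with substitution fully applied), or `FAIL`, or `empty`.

step 1: unify b ~ Bool  [subst: {-} | 1 pending]
  bind b := Bool
step 2: unify List (d -> Int) ~ (c -> (Bool -> d))  [subst: {b:=Bool} | 0 pending]
  clash: List (d -> Int) vs (c -> (Bool -> d))

Answer: FAIL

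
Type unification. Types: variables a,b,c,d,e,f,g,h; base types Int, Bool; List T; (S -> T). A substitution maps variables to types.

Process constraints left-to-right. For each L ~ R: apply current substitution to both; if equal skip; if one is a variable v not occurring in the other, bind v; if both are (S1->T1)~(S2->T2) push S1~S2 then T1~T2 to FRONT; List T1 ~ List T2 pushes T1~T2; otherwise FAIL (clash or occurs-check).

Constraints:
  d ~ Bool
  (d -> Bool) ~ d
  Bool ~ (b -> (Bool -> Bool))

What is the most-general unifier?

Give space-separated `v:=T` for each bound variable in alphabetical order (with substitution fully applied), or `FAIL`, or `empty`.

step 1: unify d ~ Bool  [subst: {-} | 2 pending]
  bind d := Bool
step 2: unify (Bool -> Bool) ~ Bool  [subst: {d:=Bool} | 1 pending]
  clash: (Bool -> Bool) vs Bool

Answer: FAIL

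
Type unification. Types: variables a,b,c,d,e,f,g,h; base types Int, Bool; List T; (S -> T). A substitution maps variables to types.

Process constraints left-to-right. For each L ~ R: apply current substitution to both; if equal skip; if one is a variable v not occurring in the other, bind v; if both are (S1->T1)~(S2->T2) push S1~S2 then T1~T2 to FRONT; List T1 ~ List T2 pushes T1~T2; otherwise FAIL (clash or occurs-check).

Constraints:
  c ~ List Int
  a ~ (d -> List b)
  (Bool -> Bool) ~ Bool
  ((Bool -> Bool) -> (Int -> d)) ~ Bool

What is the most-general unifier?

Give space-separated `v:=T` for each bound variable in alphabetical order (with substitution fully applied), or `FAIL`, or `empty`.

Answer: FAIL

Derivation:
step 1: unify c ~ List Int  [subst: {-} | 3 pending]
  bind c := List Int
step 2: unify a ~ (d -> List b)  [subst: {c:=List Int} | 2 pending]
  bind a := (d -> List b)
step 3: unify (Bool -> Bool) ~ Bool  [subst: {c:=List Int, a:=(d -> List b)} | 1 pending]
  clash: (Bool -> Bool) vs Bool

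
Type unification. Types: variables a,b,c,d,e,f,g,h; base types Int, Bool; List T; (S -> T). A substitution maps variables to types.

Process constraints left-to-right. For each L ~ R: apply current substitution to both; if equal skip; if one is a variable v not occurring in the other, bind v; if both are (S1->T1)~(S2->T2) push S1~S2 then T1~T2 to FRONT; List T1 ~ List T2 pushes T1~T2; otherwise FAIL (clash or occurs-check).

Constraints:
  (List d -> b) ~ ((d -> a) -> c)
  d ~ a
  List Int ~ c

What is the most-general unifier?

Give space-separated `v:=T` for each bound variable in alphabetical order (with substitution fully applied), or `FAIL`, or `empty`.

step 1: unify (List d -> b) ~ ((d -> a) -> c)  [subst: {-} | 2 pending]
  -> decompose arrow: push List d~(d -> a), b~c
step 2: unify List d ~ (d -> a)  [subst: {-} | 3 pending]
  clash: List d vs (d -> a)

Answer: FAIL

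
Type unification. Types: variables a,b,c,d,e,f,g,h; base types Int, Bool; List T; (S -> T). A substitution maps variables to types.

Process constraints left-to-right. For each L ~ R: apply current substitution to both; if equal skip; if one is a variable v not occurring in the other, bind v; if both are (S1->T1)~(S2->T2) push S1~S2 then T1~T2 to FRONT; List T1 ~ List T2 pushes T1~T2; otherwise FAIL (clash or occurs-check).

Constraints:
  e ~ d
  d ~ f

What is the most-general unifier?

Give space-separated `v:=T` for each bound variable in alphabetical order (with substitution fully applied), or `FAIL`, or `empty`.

Answer: d:=f e:=f

Derivation:
step 1: unify e ~ d  [subst: {-} | 1 pending]
  bind e := d
step 2: unify d ~ f  [subst: {e:=d} | 0 pending]
  bind d := f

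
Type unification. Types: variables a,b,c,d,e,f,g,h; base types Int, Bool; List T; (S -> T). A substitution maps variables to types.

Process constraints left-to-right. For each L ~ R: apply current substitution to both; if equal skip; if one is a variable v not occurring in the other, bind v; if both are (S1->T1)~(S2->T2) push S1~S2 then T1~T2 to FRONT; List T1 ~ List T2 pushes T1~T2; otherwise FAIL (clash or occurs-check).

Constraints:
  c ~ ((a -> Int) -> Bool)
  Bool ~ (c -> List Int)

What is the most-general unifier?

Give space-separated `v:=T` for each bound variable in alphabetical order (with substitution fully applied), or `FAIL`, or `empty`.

Answer: FAIL

Derivation:
step 1: unify c ~ ((a -> Int) -> Bool)  [subst: {-} | 1 pending]
  bind c := ((a -> Int) -> Bool)
step 2: unify Bool ~ (((a -> Int) -> Bool) -> List Int)  [subst: {c:=((a -> Int) -> Bool)} | 0 pending]
  clash: Bool vs (((a -> Int) -> Bool) -> List Int)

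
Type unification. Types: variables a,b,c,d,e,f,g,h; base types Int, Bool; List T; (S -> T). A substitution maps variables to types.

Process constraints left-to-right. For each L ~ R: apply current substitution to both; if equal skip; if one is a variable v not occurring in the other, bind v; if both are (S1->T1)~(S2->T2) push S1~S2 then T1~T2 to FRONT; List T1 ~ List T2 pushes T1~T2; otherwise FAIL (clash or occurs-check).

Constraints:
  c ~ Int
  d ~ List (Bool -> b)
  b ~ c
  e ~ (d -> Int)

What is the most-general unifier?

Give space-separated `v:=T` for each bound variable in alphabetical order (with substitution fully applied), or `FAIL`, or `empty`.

step 1: unify c ~ Int  [subst: {-} | 3 pending]
  bind c := Int
step 2: unify d ~ List (Bool -> b)  [subst: {c:=Int} | 2 pending]
  bind d := List (Bool -> b)
step 3: unify b ~ Int  [subst: {c:=Int, d:=List (Bool -> b)} | 1 pending]
  bind b := Int
step 4: unify e ~ (List (Bool -> Int) -> Int)  [subst: {c:=Int, d:=List (Bool -> b), b:=Int} | 0 pending]
  bind e := (List (Bool -> Int) -> Int)

Answer: b:=Int c:=Int d:=List (Bool -> Int) e:=(List (Bool -> Int) -> Int)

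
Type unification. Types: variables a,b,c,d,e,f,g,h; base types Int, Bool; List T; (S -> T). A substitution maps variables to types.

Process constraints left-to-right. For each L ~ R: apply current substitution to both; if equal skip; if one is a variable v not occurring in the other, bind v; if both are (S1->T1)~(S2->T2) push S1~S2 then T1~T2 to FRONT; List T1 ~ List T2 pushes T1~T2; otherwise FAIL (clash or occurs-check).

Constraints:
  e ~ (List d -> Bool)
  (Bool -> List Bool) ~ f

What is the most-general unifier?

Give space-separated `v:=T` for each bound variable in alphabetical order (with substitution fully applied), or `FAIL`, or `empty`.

Answer: e:=(List d -> Bool) f:=(Bool -> List Bool)

Derivation:
step 1: unify e ~ (List d -> Bool)  [subst: {-} | 1 pending]
  bind e := (List d -> Bool)
step 2: unify (Bool -> List Bool) ~ f  [subst: {e:=(List d -> Bool)} | 0 pending]
  bind f := (Bool -> List Bool)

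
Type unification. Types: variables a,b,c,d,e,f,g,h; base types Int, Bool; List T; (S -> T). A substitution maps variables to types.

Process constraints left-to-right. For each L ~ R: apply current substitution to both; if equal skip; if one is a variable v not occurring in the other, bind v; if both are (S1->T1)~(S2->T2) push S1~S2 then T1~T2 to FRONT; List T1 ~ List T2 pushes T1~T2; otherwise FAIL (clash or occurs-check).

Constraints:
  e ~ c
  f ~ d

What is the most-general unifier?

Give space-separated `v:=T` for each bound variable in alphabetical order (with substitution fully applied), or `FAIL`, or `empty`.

Answer: e:=c f:=d

Derivation:
step 1: unify e ~ c  [subst: {-} | 1 pending]
  bind e := c
step 2: unify f ~ d  [subst: {e:=c} | 0 pending]
  bind f := d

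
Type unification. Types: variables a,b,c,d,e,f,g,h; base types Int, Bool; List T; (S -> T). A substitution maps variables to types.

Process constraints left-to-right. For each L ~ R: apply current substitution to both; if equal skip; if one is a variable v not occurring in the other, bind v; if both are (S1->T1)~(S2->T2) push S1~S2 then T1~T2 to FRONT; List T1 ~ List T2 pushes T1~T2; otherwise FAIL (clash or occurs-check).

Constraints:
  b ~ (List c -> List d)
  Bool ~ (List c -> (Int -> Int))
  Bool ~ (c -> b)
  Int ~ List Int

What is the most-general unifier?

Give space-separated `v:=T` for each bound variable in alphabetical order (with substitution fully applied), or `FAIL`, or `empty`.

Answer: FAIL

Derivation:
step 1: unify b ~ (List c -> List d)  [subst: {-} | 3 pending]
  bind b := (List c -> List d)
step 2: unify Bool ~ (List c -> (Int -> Int))  [subst: {b:=(List c -> List d)} | 2 pending]
  clash: Bool vs (List c -> (Int -> Int))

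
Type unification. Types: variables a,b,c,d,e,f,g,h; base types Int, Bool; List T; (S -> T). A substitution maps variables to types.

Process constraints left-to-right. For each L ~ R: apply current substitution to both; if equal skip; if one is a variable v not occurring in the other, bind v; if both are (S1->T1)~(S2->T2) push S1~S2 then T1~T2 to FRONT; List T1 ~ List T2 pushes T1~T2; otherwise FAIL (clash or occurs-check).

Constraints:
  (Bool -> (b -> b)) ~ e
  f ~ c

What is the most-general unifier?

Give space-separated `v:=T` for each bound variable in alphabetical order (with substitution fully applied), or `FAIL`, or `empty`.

step 1: unify (Bool -> (b -> b)) ~ e  [subst: {-} | 1 pending]
  bind e := (Bool -> (b -> b))
step 2: unify f ~ c  [subst: {e:=(Bool -> (b -> b))} | 0 pending]
  bind f := c

Answer: e:=(Bool -> (b -> b)) f:=c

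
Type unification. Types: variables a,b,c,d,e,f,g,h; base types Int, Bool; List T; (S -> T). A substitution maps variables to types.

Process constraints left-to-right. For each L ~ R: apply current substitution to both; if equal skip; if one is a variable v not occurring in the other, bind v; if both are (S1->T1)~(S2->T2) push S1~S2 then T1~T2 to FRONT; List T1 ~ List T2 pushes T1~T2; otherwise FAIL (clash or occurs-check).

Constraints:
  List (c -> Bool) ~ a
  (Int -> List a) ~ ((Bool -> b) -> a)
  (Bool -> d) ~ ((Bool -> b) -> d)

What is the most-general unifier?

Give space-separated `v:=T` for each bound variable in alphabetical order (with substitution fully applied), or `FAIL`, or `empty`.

Answer: FAIL

Derivation:
step 1: unify List (c -> Bool) ~ a  [subst: {-} | 2 pending]
  bind a := List (c -> Bool)
step 2: unify (Int -> List List (c -> Bool)) ~ ((Bool -> b) -> List (c -> Bool))  [subst: {a:=List (c -> Bool)} | 1 pending]
  -> decompose arrow: push Int~(Bool -> b), List List (c -> Bool)~List (c -> Bool)
step 3: unify Int ~ (Bool -> b)  [subst: {a:=List (c -> Bool)} | 2 pending]
  clash: Int vs (Bool -> b)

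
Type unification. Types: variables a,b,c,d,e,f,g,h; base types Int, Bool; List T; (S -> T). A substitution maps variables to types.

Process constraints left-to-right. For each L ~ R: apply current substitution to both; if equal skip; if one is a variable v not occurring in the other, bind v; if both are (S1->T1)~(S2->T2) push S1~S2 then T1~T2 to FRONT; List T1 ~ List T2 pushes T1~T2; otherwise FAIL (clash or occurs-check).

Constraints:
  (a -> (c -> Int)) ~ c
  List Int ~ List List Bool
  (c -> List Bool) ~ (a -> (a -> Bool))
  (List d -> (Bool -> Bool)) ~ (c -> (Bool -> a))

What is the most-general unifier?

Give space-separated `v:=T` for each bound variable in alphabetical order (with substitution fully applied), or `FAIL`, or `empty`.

Answer: FAIL

Derivation:
step 1: unify (a -> (c -> Int)) ~ c  [subst: {-} | 3 pending]
  occurs-check fail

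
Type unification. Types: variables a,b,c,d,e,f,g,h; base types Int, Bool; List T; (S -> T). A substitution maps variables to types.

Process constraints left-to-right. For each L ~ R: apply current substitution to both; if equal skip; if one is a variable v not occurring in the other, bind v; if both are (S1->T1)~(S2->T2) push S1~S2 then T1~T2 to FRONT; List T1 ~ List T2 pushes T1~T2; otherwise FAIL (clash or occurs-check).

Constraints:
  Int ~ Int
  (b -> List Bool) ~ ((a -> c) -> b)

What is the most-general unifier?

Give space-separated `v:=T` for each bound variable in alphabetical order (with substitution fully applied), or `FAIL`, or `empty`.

Answer: FAIL

Derivation:
step 1: unify Int ~ Int  [subst: {-} | 1 pending]
  -> identical, skip
step 2: unify (b -> List Bool) ~ ((a -> c) -> b)  [subst: {-} | 0 pending]
  -> decompose arrow: push b~(a -> c), List Bool~b
step 3: unify b ~ (a -> c)  [subst: {-} | 1 pending]
  bind b := (a -> c)
step 4: unify List Bool ~ (a -> c)  [subst: {b:=(a -> c)} | 0 pending]
  clash: List Bool vs (a -> c)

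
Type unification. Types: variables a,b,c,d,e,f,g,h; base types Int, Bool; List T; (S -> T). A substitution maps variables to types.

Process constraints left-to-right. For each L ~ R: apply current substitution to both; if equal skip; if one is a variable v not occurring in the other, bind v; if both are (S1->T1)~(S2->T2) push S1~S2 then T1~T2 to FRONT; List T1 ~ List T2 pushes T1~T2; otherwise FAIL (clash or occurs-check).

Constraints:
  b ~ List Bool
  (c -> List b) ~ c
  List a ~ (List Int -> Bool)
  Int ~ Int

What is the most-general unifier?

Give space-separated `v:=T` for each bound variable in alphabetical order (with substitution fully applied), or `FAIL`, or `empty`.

Answer: FAIL

Derivation:
step 1: unify b ~ List Bool  [subst: {-} | 3 pending]
  bind b := List Bool
step 2: unify (c -> List List Bool) ~ c  [subst: {b:=List Bool} | 2 pending]
  occurs-check fail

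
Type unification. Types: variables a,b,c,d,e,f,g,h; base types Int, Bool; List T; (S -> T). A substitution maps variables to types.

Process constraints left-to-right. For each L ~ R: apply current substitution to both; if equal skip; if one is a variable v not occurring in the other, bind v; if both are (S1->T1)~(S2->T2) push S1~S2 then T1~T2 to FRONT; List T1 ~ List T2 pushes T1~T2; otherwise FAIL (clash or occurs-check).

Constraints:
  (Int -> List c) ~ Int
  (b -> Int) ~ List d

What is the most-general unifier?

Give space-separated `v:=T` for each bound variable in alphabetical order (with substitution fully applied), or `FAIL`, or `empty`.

step 1: unify (Int -> List c) ~ Int  [subst: {-} | 1 pending]
  clash: (Int -> List c) vs Int

Answer: FAIL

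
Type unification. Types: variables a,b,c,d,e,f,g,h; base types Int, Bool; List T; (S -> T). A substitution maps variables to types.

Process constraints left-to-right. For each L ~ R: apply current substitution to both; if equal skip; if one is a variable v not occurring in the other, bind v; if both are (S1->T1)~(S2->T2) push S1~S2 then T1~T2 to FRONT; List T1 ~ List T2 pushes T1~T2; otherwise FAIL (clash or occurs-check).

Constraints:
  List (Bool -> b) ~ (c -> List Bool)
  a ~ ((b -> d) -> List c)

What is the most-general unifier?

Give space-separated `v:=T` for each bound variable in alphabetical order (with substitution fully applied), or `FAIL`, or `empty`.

Answer: FAIL

Derivation:
step 1: unify List (Bool -> b) ~ (c -> List Bool)  [subst: {-} | 1 pending]
  clash: List (Bool -> b) vs (c -> List Bool)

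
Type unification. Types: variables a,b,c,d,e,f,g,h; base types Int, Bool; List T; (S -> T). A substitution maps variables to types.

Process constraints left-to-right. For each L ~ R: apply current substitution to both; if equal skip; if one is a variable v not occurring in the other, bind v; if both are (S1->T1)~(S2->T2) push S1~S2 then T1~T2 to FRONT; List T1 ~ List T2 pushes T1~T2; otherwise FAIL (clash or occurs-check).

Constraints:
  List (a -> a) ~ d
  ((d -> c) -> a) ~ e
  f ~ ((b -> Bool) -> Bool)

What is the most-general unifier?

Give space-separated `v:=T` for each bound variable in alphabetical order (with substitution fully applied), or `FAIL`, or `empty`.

step 1: unify List (a -> a) ~ d  [subst: {-} | 2 pending]
  bind d := List (a -> a)
step 2: unify ((List (a -> a) -> c) -> a) ~ e  [subst: {d:=List (a -> a)} | 1 pending]
  bind e := ((List (a -> a) -> c) -> a)
step 3: unify f ~ ((b -> Bool) -> Bool)  [subst: {d:=List (a -> a), e:=((List (a -> a) -> c) -> a)} | 0 pending]
  bind f := ((b -> Bool) -> Bool)

Answer: d:=List (a -> a) e:=((List (a -> a) -> c) -> a) f:=((b -> Bool) -> Bool)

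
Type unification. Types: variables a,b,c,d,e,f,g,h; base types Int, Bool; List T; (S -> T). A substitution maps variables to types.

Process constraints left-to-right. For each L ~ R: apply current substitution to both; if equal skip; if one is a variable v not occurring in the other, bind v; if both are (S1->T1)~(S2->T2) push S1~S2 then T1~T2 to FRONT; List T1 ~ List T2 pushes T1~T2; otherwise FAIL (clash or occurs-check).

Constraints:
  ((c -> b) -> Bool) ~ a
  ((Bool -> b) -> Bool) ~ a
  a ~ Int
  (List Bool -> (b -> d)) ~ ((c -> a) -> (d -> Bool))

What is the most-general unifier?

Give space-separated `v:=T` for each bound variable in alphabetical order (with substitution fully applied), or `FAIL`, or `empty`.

Answer: FAIL

Derivation:
step 1: unify ((c -> b) -> Bool) ~ a  [subst: {-} | 3 pending]
  bind a := ((c -> b) -> Bool)
step 2: unify ((Bool -> b) -> Bool) ~ ((c -> b) -> Bool)  [subst: {a:=((c -> b) -> Bool)} | 2 pending]
  -> decompose arrow: push (Bool -> b)~(c -> b), Bool~Bool
step 3: unify (Bool -> b) ~ (c -> b)  [subst: {a:=((c -> b) -> Bool)} | 3 pending]
  -> decompose arrow: push Bool~c, b~b
step 4: unify Bool ~ c  [subst: {a:=((c -> b) -> Bool)} | 4 pending]
  bind c := Bool
step 5: unify b ~ b  [subst: {a:=((c -> b) -> Bool), c:=Bool} | 3 pending]
  -> identical, skip
step 6: unify Bool ~ Bool  [subst: {a:=((c -> b) -> Bool), c:=Bool} | 2 pending]
  -> identical, skip
step 7: unify ((Bool -> b) -> Bool) ~ Int  [subst: {a:=((c -> b) -> Bool), c:=Bool} | 1 pending]
  clash: ((Bool -> b) -> Bool) vs Int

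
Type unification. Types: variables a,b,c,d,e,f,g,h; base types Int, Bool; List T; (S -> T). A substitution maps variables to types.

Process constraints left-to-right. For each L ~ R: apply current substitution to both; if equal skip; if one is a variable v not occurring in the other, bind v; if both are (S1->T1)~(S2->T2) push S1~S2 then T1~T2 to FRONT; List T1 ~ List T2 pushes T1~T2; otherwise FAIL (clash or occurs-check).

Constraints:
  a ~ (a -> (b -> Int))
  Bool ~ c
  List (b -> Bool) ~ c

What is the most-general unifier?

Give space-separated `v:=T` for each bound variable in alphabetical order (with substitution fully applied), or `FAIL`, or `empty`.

step 1: unify a ~ (a -> (b -> Int))  [subst: {-} | 2 pending]
  occurs-check fail: a in (a -> (b -> Int))

Answer: FAIL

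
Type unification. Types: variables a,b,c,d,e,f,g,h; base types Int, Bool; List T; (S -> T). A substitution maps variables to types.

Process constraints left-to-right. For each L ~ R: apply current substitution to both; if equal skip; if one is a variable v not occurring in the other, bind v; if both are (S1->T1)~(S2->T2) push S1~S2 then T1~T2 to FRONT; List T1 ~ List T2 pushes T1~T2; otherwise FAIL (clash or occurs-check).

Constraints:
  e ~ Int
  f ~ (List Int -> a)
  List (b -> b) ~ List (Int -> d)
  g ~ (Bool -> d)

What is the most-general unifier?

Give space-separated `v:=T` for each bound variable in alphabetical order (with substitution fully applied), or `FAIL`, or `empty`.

step 1: unify e ~ Int  [subst: {-} | 3 pending]
  bind e := Int
step 2: unify f ~ (List Int -> a)  [subst: {e:=Int} | 2 pending]
  bind f := (List Int -> a)
step 3: unify List (b -> b) ~ List (Int -> d)  [subst: {e:=Int, f:=(List Int -> a)} | 1 pending]
  -> decompose List: push (b -> b)~(Int -> d)
step 4: unify (b -> b) ~ (Int -> d)  [subst: {e:=Int, f:=(List Int -> a)} | 1 pending]
  -> decompose arrow: push b~Int, b~d
step 5: unify b ~ Int  [subst: {e:=Int, f:=(List Int -> a)} | 2 pending]
  bind b := Int
step 6: unify Int ~ d  [subst: {e:=Int, f:=(List Int -> a), b:=Int} | 1 pending]
  bind d := Int
step 7: unify g ~ (Bool -> Int)  [subst: {e:=Int, f:=(List Int -> a), b:=Int, d:=Int} | 0 pending]
  bind g := (Bool -> Int)

Answer: b:=Int d:=Int e:=Int f:=(List Int -> a) g:=(Bool -> Int)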